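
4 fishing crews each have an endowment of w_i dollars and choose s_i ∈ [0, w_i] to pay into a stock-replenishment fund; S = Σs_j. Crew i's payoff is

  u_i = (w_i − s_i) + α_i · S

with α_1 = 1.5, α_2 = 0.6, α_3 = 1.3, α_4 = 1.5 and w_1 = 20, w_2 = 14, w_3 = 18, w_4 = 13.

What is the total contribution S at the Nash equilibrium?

51

∂u_i/∂s_i = α_i − 1, so crew i contributes w_i if α_i > 1, else 0.
α_i > 1 for i ∈ {1, 3, 4}; NE contributions (20, 0, 18, 13), S = 51.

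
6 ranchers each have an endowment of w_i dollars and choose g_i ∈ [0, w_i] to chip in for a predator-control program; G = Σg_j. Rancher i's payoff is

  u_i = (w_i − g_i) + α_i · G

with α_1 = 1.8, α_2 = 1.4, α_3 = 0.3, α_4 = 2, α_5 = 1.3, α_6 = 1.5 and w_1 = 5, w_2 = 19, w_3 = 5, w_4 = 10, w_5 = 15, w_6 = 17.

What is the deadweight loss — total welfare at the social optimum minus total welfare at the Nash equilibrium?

∂u_i/∂g_i = α_i − 1, so rancher i contributes w_i if α_i > 1, else 0.
α_i > 1 for i ∈ {1, 2, 4, 5, 6}; NE contributions (5, 19, 0, 10, 15, 17), G = 66.
W^NE = Σw_i − G^NE + (Σα_i)·G^NE = 71 + 7.3·66 = 552.8.
Planner: ∂(Σu_j)/∂g_i = Σα_j − 1 = 7.3 > 0, so everyone contributes w_i; G^SO = 71, W^SO = 71 + 7.3·71 = 589.3.
Deadweight loss = 36.5.

36.5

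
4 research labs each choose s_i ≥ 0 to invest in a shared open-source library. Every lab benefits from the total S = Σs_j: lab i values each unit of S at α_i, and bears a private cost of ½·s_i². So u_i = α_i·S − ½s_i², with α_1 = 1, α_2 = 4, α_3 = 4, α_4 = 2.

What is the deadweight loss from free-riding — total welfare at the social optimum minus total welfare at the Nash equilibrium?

139.5

Lab i's FOC: ∂u_i/∂s_i = α_i − s_i = 0, so s_i* = α_i.
NE contributions = (1, 4, 4, 2); S = 11.
W^NE = (Σα)·S − ½Σα_i² = 11² − ½·37 = 102.5.
Planner sets s_i = Σα_j = 11 for every i, so S^SO = 4·11 = 44.
W^SO = (Σα)·S^SO − ½·4·(Σα)² = (4/2)·11² = 242.
Deadweight loss = W^SO − W^NE = 139.5.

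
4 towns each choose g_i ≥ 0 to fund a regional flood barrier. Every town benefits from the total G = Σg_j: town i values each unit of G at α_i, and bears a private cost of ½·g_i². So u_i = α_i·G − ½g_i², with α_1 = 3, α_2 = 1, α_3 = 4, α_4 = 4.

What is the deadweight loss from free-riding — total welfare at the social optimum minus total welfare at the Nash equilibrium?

165

Town i's FOC: ∂u_i/∂g_i = α_i − g_i = 0, so g_i* = α_i.
NE contributions = (3, 1, 4, 4); G = 12.
W^NE = (Σα)·G − ½Σα_i² = 12² − ½·42 = 123.
Planner sets g_i = Σα_j = 12 for every i, so G^SO = 4·12 = 48.
W^SO = (Σα)·G^SO − ½·4·(Σα)² = (4/2)·12² = 288.
Deadweight loss = W^SO − W^NE = 165.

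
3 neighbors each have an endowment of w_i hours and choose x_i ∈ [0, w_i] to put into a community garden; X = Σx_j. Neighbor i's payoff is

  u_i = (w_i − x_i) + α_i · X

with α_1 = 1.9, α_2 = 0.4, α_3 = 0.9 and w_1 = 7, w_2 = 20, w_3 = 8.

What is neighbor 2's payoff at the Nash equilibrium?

22.8

∂u_i/∂x_i = α_i − 1, so neighbor i contributes w_i if α_i > 1, else 0.
α_i > 1 for i ∈ {1}; NE contributions (7, 0, 0), X = 7.
u_2 = (20 − 0) + 0.4·7 = 22.8.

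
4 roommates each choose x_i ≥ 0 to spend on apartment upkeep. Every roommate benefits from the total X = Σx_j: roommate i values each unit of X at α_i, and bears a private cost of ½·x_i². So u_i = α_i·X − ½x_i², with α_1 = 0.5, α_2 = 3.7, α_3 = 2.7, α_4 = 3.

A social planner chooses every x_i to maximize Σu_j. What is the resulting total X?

Planner FOC: ∂(Σu_j)/∂x_i = (Σα_j) − x_i = 0, so x_i^SO = Σα_j = 9.9 for every i; X^SO = 39.6.

39.6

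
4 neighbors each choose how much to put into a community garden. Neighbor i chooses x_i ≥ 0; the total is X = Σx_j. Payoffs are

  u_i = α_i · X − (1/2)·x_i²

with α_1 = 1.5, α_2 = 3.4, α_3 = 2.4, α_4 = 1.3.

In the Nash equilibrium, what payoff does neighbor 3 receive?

17.76

Neighbor i's FOC: ∂u_i/∂x_i = α_i − x_i = 0, so x_i* = α_i.
NE contributions = (1.5, 3.4, 2.4, 1.3); X = 8.6.
u_3 = α_3·X − ½·(x_3)² = 2.4·8.6 − ½·2.4² = 17.76.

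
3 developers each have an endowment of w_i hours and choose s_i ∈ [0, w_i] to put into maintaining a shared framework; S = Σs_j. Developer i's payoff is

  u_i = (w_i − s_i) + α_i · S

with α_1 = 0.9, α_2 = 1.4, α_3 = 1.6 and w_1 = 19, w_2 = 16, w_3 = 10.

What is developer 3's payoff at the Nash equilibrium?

41.6

∂u_i/∂s_i = α_i − 1, so developer i contributes w_i if α_i > 1, else 0.
α_i > 1 for i ∈ {2, 3}; NE contributions (0, 16, 10), S = 26.
u_3 = (10 − 10) + 1.6·26 = 41.6.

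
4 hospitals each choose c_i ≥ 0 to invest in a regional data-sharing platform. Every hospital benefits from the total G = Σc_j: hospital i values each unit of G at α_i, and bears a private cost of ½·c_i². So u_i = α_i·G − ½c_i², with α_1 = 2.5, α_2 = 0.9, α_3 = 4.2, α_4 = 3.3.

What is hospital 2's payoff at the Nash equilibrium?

Hospital i's FOC: ∂u_i/∂c_i = α_i − c_i = 0, so c_i* = α_i.
NE contributions = (2.5, 0.9, 4.2, 3.3); G = 10.9.
u_2 = α_2·G − ½·(c_2)² = 0.9·10.9 − ½·0.9² = 9.405.

9.405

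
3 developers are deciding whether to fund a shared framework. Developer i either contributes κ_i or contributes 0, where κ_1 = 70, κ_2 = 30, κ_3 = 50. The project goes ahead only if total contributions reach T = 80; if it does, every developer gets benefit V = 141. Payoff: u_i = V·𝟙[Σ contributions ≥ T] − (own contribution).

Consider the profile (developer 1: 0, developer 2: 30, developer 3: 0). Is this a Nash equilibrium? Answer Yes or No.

No

Total = 30 < 80: not provided.
Developer 1 (pledges 0, payoff 0): pledging 70 → total 100, payoff 71. Profitable deviation.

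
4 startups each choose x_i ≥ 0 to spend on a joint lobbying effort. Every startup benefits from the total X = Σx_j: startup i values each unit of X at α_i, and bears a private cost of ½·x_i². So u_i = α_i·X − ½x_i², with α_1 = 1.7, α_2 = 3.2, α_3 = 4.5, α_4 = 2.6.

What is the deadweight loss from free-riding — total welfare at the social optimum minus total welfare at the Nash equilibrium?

164.07

Startup i's FOC: ∂u_i/∂x_i = α_i − x_i = 0, so x_i* = α_i.
NE contributions = (1.7, 3.2, 4.5, 2.6); X = 12.
W^NE = (Σα)·X − ½Σα_i² = 12² − ½·40.14 = 123.93.
Planner sets x_i = Σα_j = 12 for every i, so X^SO = 4·12 = 48.
W^SO = (Σα)·X^SO − ½·4·(Σα)² = (4/2)·12² = 288.
Deadweight loss = W^SO − W^NE = 164.07.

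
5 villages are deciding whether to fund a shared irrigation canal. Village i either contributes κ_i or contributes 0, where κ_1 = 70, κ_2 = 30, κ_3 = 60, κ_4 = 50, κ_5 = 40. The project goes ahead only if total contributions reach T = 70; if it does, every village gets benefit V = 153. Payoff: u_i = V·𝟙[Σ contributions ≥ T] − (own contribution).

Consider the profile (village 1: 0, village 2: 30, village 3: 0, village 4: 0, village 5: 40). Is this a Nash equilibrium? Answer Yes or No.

Total = 70 ≥ 70: provided.
Village 1 (pledges 0, payoff 153): pledging 70 → total 140, payoff 83. No gain.
Village 2 (pledges 30, payoff 123): dropping to 0 → total 40, payoff 0. No gain.
Village 3 (pledges 0, payoff 153): pledging 60 → total 130, payoff 93. No gain.
Village 4 (pledges 0, payoff 153): pledging 50 → total 120, payoff 103. No gain.
Village 5 (pledges 40, payoff 113): dropping to 0 → total 30, payoff 0. No gain.

Yes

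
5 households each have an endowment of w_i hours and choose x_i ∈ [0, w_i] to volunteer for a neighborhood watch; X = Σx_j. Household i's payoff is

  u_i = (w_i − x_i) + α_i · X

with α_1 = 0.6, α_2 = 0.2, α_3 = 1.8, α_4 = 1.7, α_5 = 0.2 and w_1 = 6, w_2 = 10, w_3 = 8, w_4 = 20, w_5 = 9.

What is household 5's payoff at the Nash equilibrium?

∂u_i/∂x_i = α_i − 1, so household i contributes w_i if α_i > 1, else 0.
α_i > 1 for i ∈ {3, 4}; NE contributions (0, 0, 8, 20, 0), X = 28.
u_5 = (9 − 0) + 0.2·28 = 14.6.

14.6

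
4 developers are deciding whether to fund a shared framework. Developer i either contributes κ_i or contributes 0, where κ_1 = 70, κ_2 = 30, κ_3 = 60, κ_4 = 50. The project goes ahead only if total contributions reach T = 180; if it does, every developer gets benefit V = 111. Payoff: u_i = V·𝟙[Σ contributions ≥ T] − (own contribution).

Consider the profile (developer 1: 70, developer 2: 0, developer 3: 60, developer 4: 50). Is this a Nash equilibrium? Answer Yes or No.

Yes

Total = 180 ≥ 180: provided.
Developer 1 (pledges 70, payoff 41): dropping to 0 → total 110, payoff 0. No gain.
Developer 2 (pledges 0, payoff 111): pledging 30 → total 210, payoff 81. No gain.
Developer 3 (pledges 60, payoff 51): dropping to 0 → total 120, payoff 0. No gain.
Developer 4 (pledges 50, payoff 61): dropping to 0 → total 130, payoff 0. No gain.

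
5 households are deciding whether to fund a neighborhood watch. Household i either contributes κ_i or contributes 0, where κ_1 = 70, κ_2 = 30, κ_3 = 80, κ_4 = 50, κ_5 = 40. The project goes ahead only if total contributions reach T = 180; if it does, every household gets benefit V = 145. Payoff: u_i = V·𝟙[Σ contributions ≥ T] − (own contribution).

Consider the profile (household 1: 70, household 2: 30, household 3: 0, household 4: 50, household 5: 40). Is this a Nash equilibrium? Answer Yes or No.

Yes

Total = 190 ≥ 180: provided.
Household 1 (pledges 70, payoff 75): dropping to 0 → total 120, payoff 0. No gain.
Household 2 (pledges 30, payoff 115): dropping to 0 → total 160, payoff 0. No gain.
Household 3 (pledges 0, payoff 145): pledging 80 → total 270, payoff 65. No gain.
Household 4 (pledges 50, payoff 95): dropping to 0 → total 140, payoff 0. No gain.
Household 5 (pledges 40, payoff 105): dropping to 0 → total 150, payoff 0. No gain.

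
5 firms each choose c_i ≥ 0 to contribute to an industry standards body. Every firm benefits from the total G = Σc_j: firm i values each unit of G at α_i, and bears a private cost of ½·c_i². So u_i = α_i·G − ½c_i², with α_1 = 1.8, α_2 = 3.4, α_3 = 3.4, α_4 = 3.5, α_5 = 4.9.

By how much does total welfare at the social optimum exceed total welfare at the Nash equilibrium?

464.81

Firm i's FOC: ∂u_i/∂c_i = α_i − c_i = 0, so c_i* = α_i.
NE contributions = (1.8, 3.4, 3.4, 3.5, 4.9); G = 17.
W^NE = (Σα)·G − ½Σα_i² = 17² − ½·62.62 = 257.69.
Planner sets c_i = Σα_j = 17 for every i, so G^SO = 5·17 = 85.
W^SO = (Σα)·G^SO − ½·5·(Σα)² = (5/2)·17² = 722.5.
Deadweight loss = W^SO − W^NE = 464.81.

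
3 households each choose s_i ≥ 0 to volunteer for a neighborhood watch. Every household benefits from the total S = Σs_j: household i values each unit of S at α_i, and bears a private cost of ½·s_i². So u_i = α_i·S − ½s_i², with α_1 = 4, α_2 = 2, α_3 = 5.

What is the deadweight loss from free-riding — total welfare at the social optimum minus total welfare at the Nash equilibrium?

83

Household i's FOC: ∂u_i/∂s_i = α_i − s_i = 0, so s_i* = α_i.
NE contributions = (4, 2, 5); S = 11.
W^NE = (Σα)·S − ½Σα_i² = 11² − ½·45 = 98.5.
Planner sets s_i = Σα_j = 11 for every i, so S^SO = 3·11 = 33.
W^SO = (Σα)·S^SO − ½·3·(Σα)² = (3/2)·11² = 181.5.
Deadweight loss = W^SO − W^NE = 83.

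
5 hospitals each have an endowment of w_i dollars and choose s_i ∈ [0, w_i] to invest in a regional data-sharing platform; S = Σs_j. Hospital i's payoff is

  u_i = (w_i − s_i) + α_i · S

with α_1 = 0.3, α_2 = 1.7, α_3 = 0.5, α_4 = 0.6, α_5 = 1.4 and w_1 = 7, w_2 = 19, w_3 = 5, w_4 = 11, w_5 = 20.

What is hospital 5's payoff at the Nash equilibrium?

∂u_i/∂s_i = α_i − 1, so hospital i contributes w_i if α_i > 1, else 0.
α_i > 1 for i ∈ {2, 5}; NE contributions (0, 19, 0, 0, 20), S = 39.
u_5 = (20 − 20) + 1.4·39 = 54.6.

54.6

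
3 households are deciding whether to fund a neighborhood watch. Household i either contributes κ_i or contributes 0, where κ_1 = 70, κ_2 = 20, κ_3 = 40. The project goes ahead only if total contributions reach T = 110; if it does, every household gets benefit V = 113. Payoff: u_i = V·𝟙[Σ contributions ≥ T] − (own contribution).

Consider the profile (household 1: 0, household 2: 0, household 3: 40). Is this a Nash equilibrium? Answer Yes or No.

Total = 40 < 110: not provided.
Household 1 (pledges 0, payoff 0): pledging 70 → total 110, payoff 43. Profitable deviation.

No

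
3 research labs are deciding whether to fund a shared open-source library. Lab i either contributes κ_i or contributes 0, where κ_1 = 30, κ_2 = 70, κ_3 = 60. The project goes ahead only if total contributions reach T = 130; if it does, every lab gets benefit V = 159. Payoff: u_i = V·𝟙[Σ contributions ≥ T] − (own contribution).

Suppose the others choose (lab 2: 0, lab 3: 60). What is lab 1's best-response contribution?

0

Others' total = 60. Even contributing 30 gives 90 < 130: no benefit either way.
Best response: 0.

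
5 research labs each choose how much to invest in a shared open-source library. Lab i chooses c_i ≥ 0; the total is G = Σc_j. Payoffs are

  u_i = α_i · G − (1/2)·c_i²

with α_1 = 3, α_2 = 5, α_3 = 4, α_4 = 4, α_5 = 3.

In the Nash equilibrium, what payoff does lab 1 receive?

52.5

Lab i's FOC: ∂u_i/∂c_i = α_i − c_i = 0, so c_i* = α_i.
NE contributions = (3, 5, 4, 4, 3); G = 19.
u_1 = α_1·G − ½·(c_1)² = 3·19 − ½·3² = 52.5.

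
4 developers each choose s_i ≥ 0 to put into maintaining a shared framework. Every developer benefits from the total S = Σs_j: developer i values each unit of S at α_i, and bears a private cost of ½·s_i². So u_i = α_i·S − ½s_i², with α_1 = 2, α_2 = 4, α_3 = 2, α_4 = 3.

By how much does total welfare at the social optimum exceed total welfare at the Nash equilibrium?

137.5

Developer i's FOC: ∂u_i/∂s_i = α_i − s_i = 0, so s_i* = α_i.
NE contributions = (2, 4, 2, 3); S = 11.
W^NE = (Σα)·S − ½Σα_i² = 11² − ½·33 = 104.5.
Planner sets s_i = Σα_j = 11 for every i, so S^SO = 4·11 = 44.
W^SO = (Σα)·S^SO − ½·4·(Σα)² = (4/2)·11² = 242.
Deadweight loss = W^SO − W^NE = 137.5.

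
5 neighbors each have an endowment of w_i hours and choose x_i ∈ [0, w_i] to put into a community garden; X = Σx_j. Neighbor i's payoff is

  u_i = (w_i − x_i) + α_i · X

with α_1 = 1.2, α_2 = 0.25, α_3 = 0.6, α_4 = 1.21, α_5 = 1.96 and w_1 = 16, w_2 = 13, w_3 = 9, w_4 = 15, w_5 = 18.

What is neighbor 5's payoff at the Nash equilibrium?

∂u_i/∂x_i = α_i − 1, so neighbor i contributes w_i if α_i > 1, else 0.
α_i > 1 for i ∈ {1, 4, 5}; NE contributions (16, 0, 0, 15, 18), X = 49.
u_5 = (18 − 18) + 1.96·49 = 96.04.

96.04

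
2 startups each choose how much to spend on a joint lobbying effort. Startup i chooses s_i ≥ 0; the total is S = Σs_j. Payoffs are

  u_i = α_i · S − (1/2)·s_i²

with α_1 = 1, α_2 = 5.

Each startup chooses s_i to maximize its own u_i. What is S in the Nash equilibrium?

Startup i's FOC: ∂u_i/∂s_i = α_i − s_i = 0, so s_i* = α_i.
NE contributions = (1, 5); S = 6.

6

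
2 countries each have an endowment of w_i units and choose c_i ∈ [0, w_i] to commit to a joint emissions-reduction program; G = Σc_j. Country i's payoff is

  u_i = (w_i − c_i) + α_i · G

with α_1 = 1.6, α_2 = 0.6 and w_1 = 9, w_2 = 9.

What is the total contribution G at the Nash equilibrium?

9

∂u_i/∂c_i = α_i − 1, so country i contributes w_i if α_i > 1, else 0.
α_i > 1 for i ∈ {1}; NE contributions (9, 0), G = 9.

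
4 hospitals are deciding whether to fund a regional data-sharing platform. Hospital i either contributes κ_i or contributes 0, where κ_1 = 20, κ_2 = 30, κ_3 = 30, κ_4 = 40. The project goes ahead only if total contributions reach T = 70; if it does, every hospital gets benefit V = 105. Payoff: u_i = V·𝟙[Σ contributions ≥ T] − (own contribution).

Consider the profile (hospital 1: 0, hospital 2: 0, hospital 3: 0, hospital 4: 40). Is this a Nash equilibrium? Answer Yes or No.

No

Total = 40 < 70: not provided.
Hospital 1 (pledges 0, payoff 0): pledging 20 → total 60, payoff -20. No gain.
Hospital 2 (pledges 0, payoff 0): pledging 30 → total 70, payoff 75. Profitable deviation.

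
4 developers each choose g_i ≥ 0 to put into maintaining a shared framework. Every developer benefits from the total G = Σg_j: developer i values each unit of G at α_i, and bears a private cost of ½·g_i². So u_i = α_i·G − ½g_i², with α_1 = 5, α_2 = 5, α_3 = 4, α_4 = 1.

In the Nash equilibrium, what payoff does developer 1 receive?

62.5

Developer i's FOC: ∂u_i/∂g_i = α_i − g_i = 0, so g_i* = α_i.
NE contributions = (5, 5, 4, 1); G = 15.
u_1 = α_1·G − ½·(g_1)² = 5·15 − ½·5² = 62.5.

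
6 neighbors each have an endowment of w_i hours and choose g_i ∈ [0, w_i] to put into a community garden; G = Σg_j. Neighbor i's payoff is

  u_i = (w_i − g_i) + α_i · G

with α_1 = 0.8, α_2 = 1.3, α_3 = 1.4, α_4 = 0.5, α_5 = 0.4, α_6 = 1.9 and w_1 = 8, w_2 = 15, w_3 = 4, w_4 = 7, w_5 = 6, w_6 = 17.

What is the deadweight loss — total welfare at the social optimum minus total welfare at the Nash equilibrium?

111.3

∂u_i/∂g_i = α_i − 1, so neighbor i contributes w_i if α_i > 1, else 0.
α_i > 1 for i ∈ {2, 3, 6}; NE contributions (0, 15, 4, 0, 0, 17), G = 36.
W^NE = Σw_i − G^NE + (Σα_i)·G^NE = 57 + 5.3·36 = 247.8.
Planner: ∂(Σu_j)/∂g_i = Σα_j − 1 = 5.3 > 0, so everyone contributes w_i; G^SO = 57, W^SO = 57 + 5.3·57 = 359.1.
Deadweight loss = 111.3.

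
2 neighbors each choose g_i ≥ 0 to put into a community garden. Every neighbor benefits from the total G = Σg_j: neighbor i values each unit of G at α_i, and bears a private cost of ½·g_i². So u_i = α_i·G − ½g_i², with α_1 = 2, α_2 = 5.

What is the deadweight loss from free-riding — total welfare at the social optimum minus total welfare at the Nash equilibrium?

14.5

Neighbor i's FOC: ∂u_i/∂g_i = α_i − g_i = 0, so g_i* = α_i.
NE contributions = (2, 5); G = 7.
W^NE = (Σα)·G − ½Σα_i² = 7² − ½·29 = 34.5.
Planner sets g_i = Σα_j = 7 for every i, so G^SO = 2·7 = 14.
W^SO = (Σα)·G^SO − ½·2·(Σα)² = (2/2)·7² = 49.
Deadweight loss = W^SO − W^NE = 14.5.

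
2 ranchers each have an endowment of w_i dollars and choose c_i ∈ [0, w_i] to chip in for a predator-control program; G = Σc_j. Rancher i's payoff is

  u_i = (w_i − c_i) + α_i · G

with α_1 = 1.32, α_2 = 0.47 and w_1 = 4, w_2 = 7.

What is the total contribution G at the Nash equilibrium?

4

∂u_i/∂c_i = α_i − 1, so rancher i contributes w_i if α_i > 1, else 0.
α_i > 1 for i ∈ {1}; NE contributions (4, 0), G = 4.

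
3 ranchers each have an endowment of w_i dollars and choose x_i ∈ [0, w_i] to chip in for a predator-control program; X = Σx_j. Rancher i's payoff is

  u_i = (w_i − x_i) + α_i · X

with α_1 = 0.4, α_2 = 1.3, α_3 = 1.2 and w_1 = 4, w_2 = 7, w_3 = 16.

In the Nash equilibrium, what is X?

∂u_i/∂x_i = α_i − 1, so rancher i contributes w_i if α_i > 1, else 0.
α_i > 1 for i ∈ {2, 3}; NE contributions (0, 7, 16), X = 23.

23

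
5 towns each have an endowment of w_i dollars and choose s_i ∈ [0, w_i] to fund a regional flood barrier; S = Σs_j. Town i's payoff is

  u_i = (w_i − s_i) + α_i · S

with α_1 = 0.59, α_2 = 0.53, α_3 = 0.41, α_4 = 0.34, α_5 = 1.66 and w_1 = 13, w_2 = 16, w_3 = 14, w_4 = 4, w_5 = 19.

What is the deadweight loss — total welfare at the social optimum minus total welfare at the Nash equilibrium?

118.91

∂u_i/∂s_i = α_i − 1, so town i contributes w_i if α_i > 1, else 0.
α_i > 1 for i ∈ {5}; NE contributions (0, 0, 0, 0, 19), S = 19.
W^NE = Σw_i − S^NE + (Σα_i)·S^NE = 66 + 2.53·19 = 114.07.
Planner: ∂(Σu_j)/∂s_i = Σα_j − 1 = 2.53 > 0, so everyone contributes w_i; S^SO = 66, W^SO = 66 + 2.53·66 = 232.98.
Deadweight loss = 118.91.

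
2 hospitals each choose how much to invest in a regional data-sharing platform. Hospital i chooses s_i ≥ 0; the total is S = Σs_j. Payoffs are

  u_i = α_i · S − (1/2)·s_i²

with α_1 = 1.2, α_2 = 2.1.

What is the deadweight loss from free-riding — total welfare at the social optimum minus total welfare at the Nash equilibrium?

2.925

Hospital i's FOC: ∂u_i/∂s_i = α_i − s_i = 0, so s_i* = α_i.
NE contributions = (1.2, 2.1); S = 3.3.
W^NE = (Σα)·S − ½Σα_i² = 3.3² − ½·5.85 = 7.965.
Planner sets s_i = Σα_j = 3.3 for every i, so S^SO = 2·3.3 = 6.6.
W^SO = (Σα)·S^SO − ½·2·(Σα)² = (2/2)·3.3² = 10.89.
Deadweight loss = W^SO − W^NE = 2.925.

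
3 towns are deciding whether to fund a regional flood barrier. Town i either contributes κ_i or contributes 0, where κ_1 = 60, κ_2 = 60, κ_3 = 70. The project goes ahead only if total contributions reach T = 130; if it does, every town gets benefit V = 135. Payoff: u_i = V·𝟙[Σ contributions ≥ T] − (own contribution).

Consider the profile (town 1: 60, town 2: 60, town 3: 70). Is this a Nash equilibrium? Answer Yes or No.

Total = 190 ≥ 130: provided.
Town 1 (pledges 60, payoff 75): dropping to 0 → total 130, payoff 135. Profitable deviation.

No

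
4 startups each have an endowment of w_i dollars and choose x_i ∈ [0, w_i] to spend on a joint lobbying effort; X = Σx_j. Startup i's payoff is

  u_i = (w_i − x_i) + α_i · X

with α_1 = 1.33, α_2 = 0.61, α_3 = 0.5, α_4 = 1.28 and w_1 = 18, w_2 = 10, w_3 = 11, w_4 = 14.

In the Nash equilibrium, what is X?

32

∂u_i/∂x_i = α_i − 1, so startup i contributes w_i if α_i > 1, else 0.
α_i > 1 for i ∈ {1, 4}; NE contributions (18, 0, 0, 14), X = 32.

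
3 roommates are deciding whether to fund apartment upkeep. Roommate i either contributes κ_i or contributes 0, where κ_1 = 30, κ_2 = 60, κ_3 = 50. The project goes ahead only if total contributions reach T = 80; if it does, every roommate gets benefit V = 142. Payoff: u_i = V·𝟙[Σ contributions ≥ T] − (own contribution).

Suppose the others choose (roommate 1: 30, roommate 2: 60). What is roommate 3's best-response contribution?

Others' total = 90 ≥ 80; contributing adds cost 50 for no extra benefit.
Best response: 0.

0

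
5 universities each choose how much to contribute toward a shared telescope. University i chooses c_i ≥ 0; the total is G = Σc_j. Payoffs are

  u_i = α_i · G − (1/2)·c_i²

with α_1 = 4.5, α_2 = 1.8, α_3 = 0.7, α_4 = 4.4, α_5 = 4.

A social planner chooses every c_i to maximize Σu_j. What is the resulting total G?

Planner FOC: ∂(Σu_j)/∂c_i = (Σα_j) − c_i = 0, so c_i^SO = Σα_j = 15.4 for every i; G^SO = 77.

77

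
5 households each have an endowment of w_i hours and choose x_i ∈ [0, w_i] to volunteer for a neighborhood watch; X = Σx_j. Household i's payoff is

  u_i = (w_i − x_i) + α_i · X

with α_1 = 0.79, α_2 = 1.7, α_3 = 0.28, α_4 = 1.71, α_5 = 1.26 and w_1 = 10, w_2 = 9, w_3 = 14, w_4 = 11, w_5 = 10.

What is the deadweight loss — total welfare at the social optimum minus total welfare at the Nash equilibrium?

113.76

∂u_i/∂x_i = α_i − 1, so household i contributes w_i if α_i > 1, else 0.
α_i > 1 for i ∈ {2, 4, 5}; NE contributions (0, 9, 0, 11, 10), X = 30.
W^NE = Σw_i − X^NE + (Σα_i)·X^NE = 54 + 4.74·30 = 196.2.
Planner: ∂(Σu_j)/∂x_i = Σα_j − 1 = 4.74 > 0, so everyone contributes w_i; X^SO = 54, W^SO = 54 + 4.74·54 = 309.96.
Deadweight loss = 113.76.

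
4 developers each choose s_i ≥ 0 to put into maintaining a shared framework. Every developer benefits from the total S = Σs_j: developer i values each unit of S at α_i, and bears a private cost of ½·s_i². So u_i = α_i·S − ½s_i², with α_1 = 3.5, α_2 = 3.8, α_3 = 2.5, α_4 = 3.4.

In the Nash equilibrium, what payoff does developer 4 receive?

39.1

Developer i's FOC: ∂u_i/∂s_i = α_i − s_i = 0, so s_i* = α_i.
NE contributions = (3.5, 3.8, 2.5, 3.4); S = 13.2.
u_4 = α_4·S − ½·(s_4)² = 3.4·13.2 − ½·3.4² = 39.1.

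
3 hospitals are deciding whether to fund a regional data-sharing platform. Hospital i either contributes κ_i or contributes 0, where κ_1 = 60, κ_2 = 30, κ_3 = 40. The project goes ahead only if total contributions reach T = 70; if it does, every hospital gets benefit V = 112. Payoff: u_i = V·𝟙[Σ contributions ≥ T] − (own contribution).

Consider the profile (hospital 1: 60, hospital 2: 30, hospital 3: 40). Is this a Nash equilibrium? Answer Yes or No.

Total = 130 ≥ 70: provided.
Hospital 1 (pledges 60, payoff 52): dropping to 0 → total 70, payoff 112. Profitable deviation.

No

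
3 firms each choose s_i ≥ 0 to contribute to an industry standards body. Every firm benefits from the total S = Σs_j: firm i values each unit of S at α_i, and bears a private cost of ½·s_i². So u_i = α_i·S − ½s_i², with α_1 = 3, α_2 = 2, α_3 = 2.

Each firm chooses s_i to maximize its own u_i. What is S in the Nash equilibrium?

7

Firm i's FOC: ∂u_i/∂s_i = α_i − s_i = 0, so s_i* = α_i.
NE contributions = (3, 2, 2); S = 7.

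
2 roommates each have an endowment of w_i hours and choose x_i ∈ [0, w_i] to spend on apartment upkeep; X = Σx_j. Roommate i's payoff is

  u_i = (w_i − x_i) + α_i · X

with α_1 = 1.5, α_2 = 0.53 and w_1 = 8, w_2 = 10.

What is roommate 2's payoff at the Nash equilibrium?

∂u_i/∂x_i = α_i − 1, so roommate i contributes w_i if α_i > 1, else 0.
α_i > 1 for i ∈ {1}; NE contributions (8, 0), X = 8.
u_2 = (10 − 0) + 0.53·8 = 14.24.

14.24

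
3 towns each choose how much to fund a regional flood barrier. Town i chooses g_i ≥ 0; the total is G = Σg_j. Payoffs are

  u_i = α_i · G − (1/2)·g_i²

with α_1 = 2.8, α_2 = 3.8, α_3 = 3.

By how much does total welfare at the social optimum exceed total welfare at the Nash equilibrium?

61.72

Town i's FOC: ∂u_i/∂g_i = α_i − g_i = 0, so g_i* = α_i.
NE contributions = (2.8, 3.8, 3); G = 9.6.
W^NE = (Σα)·G − ½Σα_i² = 9.6² − ½·31.28 = 76.52.
Planner sets g_i = Σα_j = 9.6 for every i, so G^SO = 3·9.6 = 28.8.
W^SO = (Σα)·G^SO − ½·3·(Σα)² = (3/2)·9.6² = 138.24.
Deadweight loss = W^SO − W^NE = 61.72.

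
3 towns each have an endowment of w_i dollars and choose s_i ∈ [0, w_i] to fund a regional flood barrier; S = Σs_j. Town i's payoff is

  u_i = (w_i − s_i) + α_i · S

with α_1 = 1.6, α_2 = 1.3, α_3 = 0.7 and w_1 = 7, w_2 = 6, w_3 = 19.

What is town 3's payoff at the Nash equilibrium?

∂u_i/∂s_i = α_i − 1, so town i contributes w_i if α_i > 1, else 0.
α_i > 1 for i ∈ {1, 2}; NE contributions (7, 6, 0), S = 13.
u_3 = (19 − 0) + 0.7·13 = 28.1.

28.1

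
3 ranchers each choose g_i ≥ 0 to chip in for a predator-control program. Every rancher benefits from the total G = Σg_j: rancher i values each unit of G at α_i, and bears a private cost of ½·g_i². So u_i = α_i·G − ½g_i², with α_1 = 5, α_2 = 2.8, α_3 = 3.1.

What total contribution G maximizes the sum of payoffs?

Planner FOC: ∂(Σu_j)/∂g_i = (Σα_j) − g_i = 0, so g_i^SO = Σα_j = 10.9 for every i; G^SO = 32.7.

32.7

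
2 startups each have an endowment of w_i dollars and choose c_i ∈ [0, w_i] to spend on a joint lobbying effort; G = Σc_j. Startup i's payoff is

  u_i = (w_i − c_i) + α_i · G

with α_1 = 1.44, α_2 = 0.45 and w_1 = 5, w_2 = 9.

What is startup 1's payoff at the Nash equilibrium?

∂u_i/∂c_i = α_i − 1, so startup i contributes w_i if α_i > 1, else 0.
α_i > 1 for i ∈ {1}; NE contributions (5, 0), G = 5.
u_1 = (5 − 5) + 1.44·5 = 7.2.

7.2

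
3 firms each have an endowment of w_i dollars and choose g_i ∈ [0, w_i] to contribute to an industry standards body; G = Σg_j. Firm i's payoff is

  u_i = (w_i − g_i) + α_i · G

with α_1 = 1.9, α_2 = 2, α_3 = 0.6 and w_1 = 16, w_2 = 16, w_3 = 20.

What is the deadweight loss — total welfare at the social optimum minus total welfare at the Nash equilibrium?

∂u_i/∂g_i = α_i − 1, so firm i contributes w_i if α_i > 1, else 0.
α_i > 1 for i ∈ {1, 2}; NE contributions (16, 16, 0), G = 32.
W^NE = Σw_i − G^NE + (Σα_i)·G^NE = 52 + 3.5·32 = 164.
Planner: ∂(Σu_j)/∂g_i = Σα_j − 1 = 3.5 > 0, so everyone contributes w_i; G^SO = 52, W^SO = 52 + 3.5·52 = 234.
Deadweight loss = 70.

70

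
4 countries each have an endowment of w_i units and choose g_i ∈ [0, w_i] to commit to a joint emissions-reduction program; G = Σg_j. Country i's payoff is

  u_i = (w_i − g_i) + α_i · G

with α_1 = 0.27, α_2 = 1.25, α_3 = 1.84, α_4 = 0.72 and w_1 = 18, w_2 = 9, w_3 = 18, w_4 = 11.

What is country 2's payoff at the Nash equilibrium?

∂u_i/∂g_i = α_i − 1, so country i contributes w_i if α_i > 1, else 0.
α_i > 1 for i ∈ {2, 3}; NE contributions (0, 9, 18, 0), G = 27.
u_2 = (9 − 9) + 1.25·27 = 33.75.

33.75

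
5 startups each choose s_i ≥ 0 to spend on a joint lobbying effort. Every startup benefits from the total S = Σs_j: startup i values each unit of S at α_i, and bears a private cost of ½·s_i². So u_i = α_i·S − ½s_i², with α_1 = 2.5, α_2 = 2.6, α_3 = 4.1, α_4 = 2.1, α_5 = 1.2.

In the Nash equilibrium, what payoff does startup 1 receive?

Startup i's FOC: ∂u_i/∂s_i = α_i − s_i = 0, so s_i* = α_i.
NE contributions = (2.5, 2.6, 4.1, 2.1, 1.2); S = 12.5.
u_1 = α_1·S − ½·(s_1)² = 2.5·12.5 − ½·2.5² = 28.125.

28.125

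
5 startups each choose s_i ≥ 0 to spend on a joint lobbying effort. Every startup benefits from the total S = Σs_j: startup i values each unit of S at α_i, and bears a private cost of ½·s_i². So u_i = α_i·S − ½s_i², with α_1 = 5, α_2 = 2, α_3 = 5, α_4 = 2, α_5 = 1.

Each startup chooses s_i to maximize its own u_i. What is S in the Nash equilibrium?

Startup i's FOC: ∂u_i/∂s_i = α_i − s_i = 0, so s_i* = α_i.
NE contributions = (5, 2, 5, 2, 1); S = 15.

15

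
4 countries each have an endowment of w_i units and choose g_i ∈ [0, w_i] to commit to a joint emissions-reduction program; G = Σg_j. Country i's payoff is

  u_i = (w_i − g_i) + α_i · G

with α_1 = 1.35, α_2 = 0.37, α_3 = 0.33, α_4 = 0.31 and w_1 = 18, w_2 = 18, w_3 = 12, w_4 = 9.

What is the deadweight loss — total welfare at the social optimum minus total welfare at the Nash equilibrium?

∂u_i/∂g_i = α_i − 1, so country i contributes w_i if α_i > 1, else 0.
α_i > 1 for i ∈ {1}; NE contributions (18, 0, 0, 0), G = 18.
W^NE = Σw_i − G^NE + (Σα_i)·G^NE = 57 + 1.36·18 = 81.48.
Planner: ∂(Σu_j)/∂g_i = Σα_j − 1 = 1.36 > 0, so everyone contributes w_i; G^SO = 57, W^SO = 57 + 1.36·57 = 134.52.
Deadweight loss = 53.04.

53.04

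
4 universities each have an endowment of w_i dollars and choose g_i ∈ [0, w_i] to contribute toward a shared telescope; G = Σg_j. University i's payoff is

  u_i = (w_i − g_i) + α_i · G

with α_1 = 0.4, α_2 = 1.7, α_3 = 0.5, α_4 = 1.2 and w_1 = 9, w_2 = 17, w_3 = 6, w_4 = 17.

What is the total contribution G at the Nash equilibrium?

34

∂u_i/∂g_i = α_i − 1, so university i contributes w_i if α_i > 1, else 0.
α_i > 1 for i ∈ {2, 4}; NE contributions (0, 17, 0, 17), G = 34.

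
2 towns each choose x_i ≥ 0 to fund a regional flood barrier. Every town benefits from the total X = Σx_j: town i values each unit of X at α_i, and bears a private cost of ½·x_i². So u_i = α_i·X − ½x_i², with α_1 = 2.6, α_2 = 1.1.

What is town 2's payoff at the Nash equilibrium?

Town i's FOC: ∂u_i/∂x_i = α_i − x_i = 0, so x_i* = α_i.
NE contributions = (2.6, 1.1); X = 3.7.
u_2 = α_2·X − ½·(x_2)² = 1.1·3.7 − ½·1.1² = 3.465.

3.465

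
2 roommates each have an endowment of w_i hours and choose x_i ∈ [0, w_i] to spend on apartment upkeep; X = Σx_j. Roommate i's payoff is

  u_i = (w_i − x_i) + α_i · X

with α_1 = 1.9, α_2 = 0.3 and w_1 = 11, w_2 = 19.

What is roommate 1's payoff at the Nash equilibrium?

∂u_i/∂x_i = α_i − 1, so roommate i contributes w_i if α_i > 1, else 0.
α_i > 1 for i ∈ {1}; NE contributions (11, 0), X = 11.
u_1 = (11 − 11) + 1.9·11 = 20.9.

20.9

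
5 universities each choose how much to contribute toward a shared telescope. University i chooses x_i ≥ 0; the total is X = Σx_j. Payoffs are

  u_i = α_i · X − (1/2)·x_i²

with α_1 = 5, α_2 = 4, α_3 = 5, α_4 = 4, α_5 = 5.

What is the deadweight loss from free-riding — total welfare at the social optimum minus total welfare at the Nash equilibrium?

847

University i's FOC: ∂u_i/∂x_i = α_i − x_i = 0, so x_i* = α_i.
NE contributions = (5, 4, 5, 4, 5); X = 23.
W^NE = (Σα)·X − ½Σα_i² = 23² − ½·107 = 475.5.
Planner sets x_i = Σα_j = 23 for every i, so X^SO = 5·23 = 115.
W^SO = (Σα)·X^SO − ½·5·(Σα)² = (5/2)·23² = 1322.5.
Deadweight loss = W^SO − W^NE = 847.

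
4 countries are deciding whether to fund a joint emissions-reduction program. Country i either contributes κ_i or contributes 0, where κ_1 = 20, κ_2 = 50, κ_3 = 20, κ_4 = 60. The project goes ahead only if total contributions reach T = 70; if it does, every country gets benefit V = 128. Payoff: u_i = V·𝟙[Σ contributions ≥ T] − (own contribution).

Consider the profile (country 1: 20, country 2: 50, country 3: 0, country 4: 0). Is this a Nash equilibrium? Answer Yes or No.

Total = 70 ≥ 70: provided.
Country 1 (pledges 20, payoff 108): dropping to 0 → total 50, payoff 0. No gain.
Country 2 (pledges 50, payoff 78): dropping to 0 → total 20, payoff 0. No gain.
Country 3 (pledges 0, payoff 128): pledging 20 → total 90, payoff 108. No gain.
Country 4 (pledges 0, payoff 128): pledging 60 → total 130, payoff 68. No gain.

Yes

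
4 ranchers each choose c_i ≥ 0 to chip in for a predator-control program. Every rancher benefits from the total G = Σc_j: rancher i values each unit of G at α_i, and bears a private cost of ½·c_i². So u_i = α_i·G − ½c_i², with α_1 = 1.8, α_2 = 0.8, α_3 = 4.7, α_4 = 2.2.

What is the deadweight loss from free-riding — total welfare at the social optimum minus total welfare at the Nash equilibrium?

105.655

Rancher i's FOC: ∂u_i/∂c_i = α_i − c_i = 0, so c_i* = α_i.
NE contributions = (1.8, 0.8, 4.7, 2.2); G = 9.5.
W^NE = (Σα)·G − ½Σα_i² = 9.5² − ½·30.81 = 74.845.
Planner sets c_i = Σα_j = 9.5 for every i, so G^SO = 4·9.5 = 38.
W^SO = (Σα)·G^SO − ½·4·(Σα)² = (4/2)·9.5² = 180.5.
Deadweight loss = W^SO − W^NE = 105.655.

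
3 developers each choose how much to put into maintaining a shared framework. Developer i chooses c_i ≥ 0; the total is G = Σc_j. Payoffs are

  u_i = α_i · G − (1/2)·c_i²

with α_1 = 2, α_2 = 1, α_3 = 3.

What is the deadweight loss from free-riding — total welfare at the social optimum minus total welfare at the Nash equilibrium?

25

Developer i's FOC: ∂u_i/∂c_i = α_i − c_i = 0, so c_i* = α_i.
NE contributions = (2, 1, 3); G = 6.
W^NE = (Σα)·G − ½Σα_i² = 6² − ½·14 = 29.
Planner sets c_i = Σα_j = 6 for every i, so G^SO = 3·6 = 18.
W^SO = (Σα)·G^SO − ½·3·(Σα)² = (3/2)·6² = 54.
Deadweight loss = W^SO − W^NE = 25.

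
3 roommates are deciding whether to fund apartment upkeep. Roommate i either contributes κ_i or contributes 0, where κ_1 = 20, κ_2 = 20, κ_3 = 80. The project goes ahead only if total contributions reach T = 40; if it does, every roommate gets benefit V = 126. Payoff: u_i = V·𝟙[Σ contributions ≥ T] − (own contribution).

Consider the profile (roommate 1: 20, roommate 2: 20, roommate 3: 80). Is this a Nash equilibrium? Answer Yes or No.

Total = 120 ≥ 40: provided.
Roommate 1 (pledges 20, payoff 106): dropping to 0 → total 100, payoff 126. Profitable deviation.

No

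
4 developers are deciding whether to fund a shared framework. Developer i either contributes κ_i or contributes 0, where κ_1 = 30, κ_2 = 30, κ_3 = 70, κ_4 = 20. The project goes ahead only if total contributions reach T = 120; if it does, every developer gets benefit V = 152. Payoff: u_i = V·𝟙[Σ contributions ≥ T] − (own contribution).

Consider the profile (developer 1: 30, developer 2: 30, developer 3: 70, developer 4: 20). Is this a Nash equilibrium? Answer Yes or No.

Total = 150 ≥ 120: provided.
Developer 1 (pledges 30, payoff 122): dropping to 0 → total 120, payoff 152. Profitable deviation.

No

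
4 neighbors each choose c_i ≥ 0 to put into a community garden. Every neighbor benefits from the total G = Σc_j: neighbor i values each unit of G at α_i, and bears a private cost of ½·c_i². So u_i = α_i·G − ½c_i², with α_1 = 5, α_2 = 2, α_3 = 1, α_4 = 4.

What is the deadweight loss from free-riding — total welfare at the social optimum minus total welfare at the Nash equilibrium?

Neighbor i's FOC: ∂u_i/∂c_i = α_i − c_i = 0, so c_i* = α_i.
NE contributions = (5, 2, 1, 4); G = 12.
W^NE = (Σα)·G − ½Σα_i² = 12² − ½·46 = 121.
Planner sets c_i = Σα_j = 12 for every i, so G^SO = 4·12 = 48.
W^SO = (Σα)·G^SO − ½·4·(Σα)² = (4/2)·12² = 288.
Deadweight loss = W^SO − W^NE = 167.

167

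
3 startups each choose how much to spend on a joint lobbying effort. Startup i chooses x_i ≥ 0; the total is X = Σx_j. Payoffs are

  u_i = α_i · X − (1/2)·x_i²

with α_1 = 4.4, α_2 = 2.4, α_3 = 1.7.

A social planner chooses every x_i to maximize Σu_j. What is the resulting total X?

25.5

Planner FOC: ∂(Σu_j)/∂x_i = (Σα_j) − x_i = 0, so x_i^SO = Σα_j = 8.5 for every i; X^SO = 25.5.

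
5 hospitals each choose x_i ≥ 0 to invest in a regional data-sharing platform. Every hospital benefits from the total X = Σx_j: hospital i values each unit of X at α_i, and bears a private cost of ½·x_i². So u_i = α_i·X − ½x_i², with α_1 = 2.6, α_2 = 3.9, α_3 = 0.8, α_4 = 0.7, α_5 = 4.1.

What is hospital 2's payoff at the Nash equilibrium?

Hospital i's FOC: ∂u_i/∂x_i = α_i − x_i = 0, so x_i* = α_i.
NE contributions = (2.6, 3.9, 0.8, 0.7, 4.1); X = 12.1.
u_2 = α_2·X − ½·(x_2)² = 3.9·12.1 − ½·3.9² = 39.585.

39.585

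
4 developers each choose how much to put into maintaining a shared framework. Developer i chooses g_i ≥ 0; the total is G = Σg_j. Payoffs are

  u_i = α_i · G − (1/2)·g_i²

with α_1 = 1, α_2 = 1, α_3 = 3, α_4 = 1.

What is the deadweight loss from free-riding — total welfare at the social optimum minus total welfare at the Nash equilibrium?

42

Developer i's FOC: ∂u_i/∂g_i = α_i − g_i = 0, so g_i* = α_i.
NE contributions = (1, 1, 3, 1); G = 6.
W^NE = (Σα)·G − ½Σα_i² = 6² − ½·12 = 30.
Planner sets g_i = Σα_j = 6 for every i, so G^SO = 4·6 = 24.
W^SO = (Σα)·G^SO − ½·4·(Σα)² = (4/2)·6² = 72.
Deadweight loss = W^SO − W^NE = 42.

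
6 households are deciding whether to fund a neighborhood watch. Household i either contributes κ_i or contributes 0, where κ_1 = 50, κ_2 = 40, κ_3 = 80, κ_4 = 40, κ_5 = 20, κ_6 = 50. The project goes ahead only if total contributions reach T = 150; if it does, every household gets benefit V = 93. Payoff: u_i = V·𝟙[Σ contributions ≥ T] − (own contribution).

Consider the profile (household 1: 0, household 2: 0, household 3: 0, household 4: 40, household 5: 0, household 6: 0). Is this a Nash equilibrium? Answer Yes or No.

Total = 40 < 150: not provided.
Household 1 (pledges 0, payoff 0): pledging 50 → total 90, payoff -50. No gain.
Household 2 (pledges 0, payoff 0): pledging 40 → total 80, payoff -40. No gain.
Household 3 (pledges 0, payoff 0): pledging 80 → total 120, payoff -80. No gain.
Household 4 (pledges 40, payoff -40): dropping to 0 → total 0, payoff 0. Profitable deviation.

No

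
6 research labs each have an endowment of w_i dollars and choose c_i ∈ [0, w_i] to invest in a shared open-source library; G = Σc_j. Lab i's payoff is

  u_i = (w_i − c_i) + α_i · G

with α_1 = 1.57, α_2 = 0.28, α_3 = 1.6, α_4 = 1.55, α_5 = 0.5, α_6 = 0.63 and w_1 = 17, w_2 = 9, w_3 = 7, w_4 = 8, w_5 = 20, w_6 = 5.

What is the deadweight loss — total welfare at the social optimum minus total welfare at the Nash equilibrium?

174.42

∂u_i/∂c_i = α_i − 1, so lab i contributes w_i if α_i > 1, else 0.
α_i > 1 for i ∈ {1, 3, 4}; NE contributions (17, 0, 7, 8, 0, 0), G = 32.
W^NE = Σw_i − G^NE + (Σα_i)·G^NE = 66 + 5.13·32 = 230.16.
Planner: ∂(Σu_j)/∂c_i = Σα_j − 1 = 5.13 > 0, so everyone contributes w_i; G^SO = 66, W^SO = 66 + 5.13·66 = 404.58.
Deadweight loss = 174.42.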